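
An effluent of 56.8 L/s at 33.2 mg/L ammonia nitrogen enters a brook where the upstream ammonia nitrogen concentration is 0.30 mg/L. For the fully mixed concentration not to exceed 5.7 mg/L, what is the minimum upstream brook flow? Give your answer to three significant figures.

289 L/s

Set C_mix = 5.7: (Q·0.3000 + 56.80·33.20) / (Q + 56.80) = 5.7
→ Q = 56.80·(33.20 − 5.7)/(5.7 − 0.3000) = 289.3 L/s.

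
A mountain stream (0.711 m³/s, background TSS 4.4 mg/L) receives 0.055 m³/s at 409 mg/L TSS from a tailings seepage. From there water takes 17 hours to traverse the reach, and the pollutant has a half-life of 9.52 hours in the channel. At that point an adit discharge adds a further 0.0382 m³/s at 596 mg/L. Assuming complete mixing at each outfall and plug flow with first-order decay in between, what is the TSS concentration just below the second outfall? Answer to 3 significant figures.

37.6 mg/L

Flow-weighted average: C = (0.7110·4.400 + 0.05500·409.0) / 0.7660 = 25.62/0.7660 = 33.45 mg/L; combined flow 0.7660 m³/s.
Half-life 9.52 h → k = ln 2 / 9.52 = 0.07281 h⁻¹ = 1.747 d⁻¹.
Decay over the reach: 33.45·exp(−kt) = 33.45·0.2900 = 9.702 mg/L.
Second outfall: C = (0.7660·9.702 + 0.03820·596.0)/0.8042 = 37.55 mg/L.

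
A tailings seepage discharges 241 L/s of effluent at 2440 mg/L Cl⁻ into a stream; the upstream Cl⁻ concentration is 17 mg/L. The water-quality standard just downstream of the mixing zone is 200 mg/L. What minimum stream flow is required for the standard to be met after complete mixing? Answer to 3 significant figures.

Set C_mix = 200: (Q·17.00 + 241.0·2440) / (Q + 241.0) = 200
→ Q = 241.0·(2440 − 200)/(200 − 17.00) = 2950 L/s.

2950 L/s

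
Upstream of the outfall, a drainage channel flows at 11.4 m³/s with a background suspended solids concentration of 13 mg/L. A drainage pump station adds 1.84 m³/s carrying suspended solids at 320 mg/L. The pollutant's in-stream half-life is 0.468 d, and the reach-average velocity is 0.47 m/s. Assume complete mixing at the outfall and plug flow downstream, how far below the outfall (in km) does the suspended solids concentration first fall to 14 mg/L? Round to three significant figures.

Flow-weighted average: C = (11.40·13.00 + 1.840·320.0) / 13.24 = 737.0/13.24 = 55.66 mg/L.
Half-life 0.468 d → k = ln 2 / 0.468 = 1.481 d⁻¹.
Set 55.66·exp(−k·t) = 14 → t = ln(55.66/14)/k = 80520 s = 22.37 h.
Distance = v·t = 0.47·80520 = 37840 m = 37.84 km.

37.8 km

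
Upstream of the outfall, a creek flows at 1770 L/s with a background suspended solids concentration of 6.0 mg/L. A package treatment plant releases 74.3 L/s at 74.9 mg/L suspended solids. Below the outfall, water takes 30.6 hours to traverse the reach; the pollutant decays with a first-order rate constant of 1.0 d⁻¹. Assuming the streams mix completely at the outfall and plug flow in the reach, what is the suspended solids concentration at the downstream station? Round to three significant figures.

Mixed concentration C = ΣQC/ΣQ = (1770·6.000 + 74.30·74.90) / 1844 = 16190/1844 = 8.776 mg/L.
Decay over the reach: 8.776·exp(−kt) = 8.776·0.2794 = 2.452 mg/L.

2.45 mg/L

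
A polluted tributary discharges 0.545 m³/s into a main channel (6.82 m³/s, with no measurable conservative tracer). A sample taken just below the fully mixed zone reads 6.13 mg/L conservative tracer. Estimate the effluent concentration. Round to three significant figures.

82.8 mg/L

Mass balance: 6.820·0 + 0.5450·Cₑ = 7.365·6.130
→ Cₑ = (7.365·6.130 − 6.820·0) / 0.5450 = 82.84 mg/L.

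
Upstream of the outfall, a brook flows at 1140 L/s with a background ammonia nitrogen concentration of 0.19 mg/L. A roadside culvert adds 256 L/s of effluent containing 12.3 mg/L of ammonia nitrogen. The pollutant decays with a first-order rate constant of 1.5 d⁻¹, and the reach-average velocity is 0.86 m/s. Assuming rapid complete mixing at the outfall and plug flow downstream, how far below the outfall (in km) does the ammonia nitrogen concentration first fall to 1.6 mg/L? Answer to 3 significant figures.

Mixed concentration C = ΣQC/ΣQ = (1140·0.1900 + 256.0·12.30) / 1396 = 3365/1396 = 2.411 mg/L.
Set 2.411·exp(−k·t) = 1.6 → t = ln(2.411/1.6)/k = 23610 s = 6.559 h.
Distance = v·t = 0.86·23610 = 20310 m = 20.31 km.

20.3 km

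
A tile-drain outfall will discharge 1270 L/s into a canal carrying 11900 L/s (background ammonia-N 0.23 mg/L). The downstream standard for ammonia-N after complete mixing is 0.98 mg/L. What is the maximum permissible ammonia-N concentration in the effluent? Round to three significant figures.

At the limit, (Qr·Cr + Qe·Cₑ)/(Qr + Qe) = 0.98:
Cₑ = (13170·0.98 − 11900·0.2300) / 1270 = 8.008 mg/L.

8.01 mg/L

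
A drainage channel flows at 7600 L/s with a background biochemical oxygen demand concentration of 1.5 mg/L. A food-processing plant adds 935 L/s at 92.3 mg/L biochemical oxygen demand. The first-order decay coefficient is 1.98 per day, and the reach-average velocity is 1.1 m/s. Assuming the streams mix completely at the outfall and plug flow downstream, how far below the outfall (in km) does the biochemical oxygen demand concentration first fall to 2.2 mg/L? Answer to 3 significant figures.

79.2 km

Flow-weighted average: C = (7600·1.500 + 935.0·92.30) / 8535 = 97700/8535 = 11.45 mg/L.
Set 11.45·exp(−k·t) = 2.2 → t = ln(11.45/2.2)/k = 71970 s = 19.99 h.
Distance = v·t = 1.1·71970 = 79170 m = 79.17 km.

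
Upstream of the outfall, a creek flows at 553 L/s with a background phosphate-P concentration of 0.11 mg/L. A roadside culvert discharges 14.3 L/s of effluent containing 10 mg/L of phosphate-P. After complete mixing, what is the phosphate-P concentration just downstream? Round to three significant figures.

Flow-weighted average: C = (553.0·0.1100 + 14.30·10.00) / 567.3 = 203.8/567.3 = 0.3593 mg/L.

0.359 mg/L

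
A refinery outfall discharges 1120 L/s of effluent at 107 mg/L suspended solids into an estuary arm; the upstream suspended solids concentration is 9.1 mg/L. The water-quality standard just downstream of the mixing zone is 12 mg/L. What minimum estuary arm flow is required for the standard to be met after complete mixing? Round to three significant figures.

Set C_mix = 12: (Q·9.100 + 1120·107.0) / (Q + 1120) = 12
→ Q = 1120·(107.0 − 12)/(12 − 9.100) = 36690 L/s.

36700 L/s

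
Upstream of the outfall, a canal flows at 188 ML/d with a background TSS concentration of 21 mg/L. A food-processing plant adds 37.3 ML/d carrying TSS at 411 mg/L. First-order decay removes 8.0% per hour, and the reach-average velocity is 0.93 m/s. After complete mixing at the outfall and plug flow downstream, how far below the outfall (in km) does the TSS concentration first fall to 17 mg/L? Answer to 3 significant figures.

64.9 km

Mixed concentration C = ΣQC/ΣQ = (188.0·21.00 + 37.30·411.0) / 225.3 = 19280/225.3 = 85.57 mg/L.
8.0%/h lost → k = −ln(1 − 0.08) = 0.08338 h⁻¹.
Set 85.57·exp(−k·t) = 17 → t = ln(85.57/17)/k = 69770 s = 19.38 h.
Distance = v·t = 0.93·69770 = 64890 m = 64.89 km.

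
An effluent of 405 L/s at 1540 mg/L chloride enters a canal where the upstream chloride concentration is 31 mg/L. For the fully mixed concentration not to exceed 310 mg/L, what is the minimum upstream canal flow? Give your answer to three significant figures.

1790 L/s

Set C_mix = 310: (Q·31.00 + 405.0·1540) / (Q + 405.0) = 310
→ Q = 405.0·(1540 − 310)/(310 − 31.00) = 1785 L/s.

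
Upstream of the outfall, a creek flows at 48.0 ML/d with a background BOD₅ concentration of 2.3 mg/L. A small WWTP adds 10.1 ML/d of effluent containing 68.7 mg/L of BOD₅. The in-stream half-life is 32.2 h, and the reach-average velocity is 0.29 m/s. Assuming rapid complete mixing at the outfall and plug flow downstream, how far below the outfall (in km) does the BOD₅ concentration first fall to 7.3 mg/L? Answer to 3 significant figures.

Mass balance: C = (48.00·2.300 + 10.10·68.70) / 58.10 = 804.3/58.10 = 13.84 mg/L.
Half-life 32.2 h → k = ln 2 / 32.2 = 0.02153 h⁻¹ = 0.5166 d⁻¹.
Set 13.84·exp(−k·t) = 7.3 → t = ln(13.84/7.3)/k = 107000 s = 29.73 h.
Distance = v·t = 0.29·107000 = 31030 m = 31.03 km.

31.0 km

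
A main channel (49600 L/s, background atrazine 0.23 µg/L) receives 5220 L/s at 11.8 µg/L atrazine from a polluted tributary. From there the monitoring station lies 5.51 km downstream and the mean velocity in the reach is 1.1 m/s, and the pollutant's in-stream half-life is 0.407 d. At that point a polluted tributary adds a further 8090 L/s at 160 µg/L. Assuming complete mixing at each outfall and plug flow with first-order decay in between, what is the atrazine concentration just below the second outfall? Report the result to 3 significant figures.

Flow-weighted average: C = (49600·0.2300 + 5220·11.80) / 54820 = 73000/54820 = 1.332 µg/L; combined flow 54820 L/s.
Travel time t = 5.51·1000 / 1.1 = 5009 s = 1.391 h.
Half-life 0.407 d → k = ln 2 / 0.407 = 1.703 d⁻¹.
First-order decay: C = 1.332·exp(−k·t) = 1.332·0.9060 = 1.206 µg/L.
At the second outfall, C = (54820·1.206 + 8090·160.0) / (54820 + 8090) = 21.63 µg/L.

21.6 µg/L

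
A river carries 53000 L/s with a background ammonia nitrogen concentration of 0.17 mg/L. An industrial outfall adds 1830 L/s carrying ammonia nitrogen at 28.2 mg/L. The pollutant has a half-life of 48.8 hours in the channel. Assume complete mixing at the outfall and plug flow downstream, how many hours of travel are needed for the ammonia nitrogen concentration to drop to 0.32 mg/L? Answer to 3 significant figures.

87.3 h

Flow-weighted average: C = (53000·0.1700 + 1830·28.20) / 54830 = 60620/54830 = 1.106 mg/L.
Half-life 48.8 h → k = ln 2 / 48.8 = 0.01420 h⁻¹ = 0.3409 d⁻¹.
1.106·exp(−k·t) = 0.32 → t = ln(1.106/0.32)/k = 314200 s = 87.28 h.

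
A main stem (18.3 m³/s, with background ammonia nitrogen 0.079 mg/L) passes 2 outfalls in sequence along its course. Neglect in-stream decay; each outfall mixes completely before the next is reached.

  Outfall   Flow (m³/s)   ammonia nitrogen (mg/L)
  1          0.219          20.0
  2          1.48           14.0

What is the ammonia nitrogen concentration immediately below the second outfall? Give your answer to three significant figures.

Outfall 1: combined Q = 18.52 m³/s; C = (18.30·0.07900 + 0.2190·20.00)/18.52 = 0.3146 mg/L.
Outfall 2: combined Q = 20.00 m³/s; C = (18.52·0.3146 + 1.480·14.00)/20.00 = 1.327 mg/L.

1.33 mg/L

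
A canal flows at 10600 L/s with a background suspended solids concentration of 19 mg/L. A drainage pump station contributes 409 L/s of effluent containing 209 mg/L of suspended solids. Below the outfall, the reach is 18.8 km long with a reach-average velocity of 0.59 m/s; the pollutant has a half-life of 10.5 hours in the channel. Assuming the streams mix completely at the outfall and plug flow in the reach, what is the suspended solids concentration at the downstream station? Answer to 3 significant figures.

Mixed concentration C = ΣQC/ΣQ = (10600·19.00 + 409.0·209.0) / 11010 = 286900/11010 = 26.06 mg/L.
Travel time t = 18.8·1000 / 0.59 = 31860 s = 8.851 h.
Half-life 10.5 h → k = ln 2 / 10.5 = 0.06601 h⁻¹ = 1.584 d⁻¹.
After decay, C = 26.06 × e^(−kt) = 26.06 × 0.5575 = 14.53 mg/L.

14.5 mg/L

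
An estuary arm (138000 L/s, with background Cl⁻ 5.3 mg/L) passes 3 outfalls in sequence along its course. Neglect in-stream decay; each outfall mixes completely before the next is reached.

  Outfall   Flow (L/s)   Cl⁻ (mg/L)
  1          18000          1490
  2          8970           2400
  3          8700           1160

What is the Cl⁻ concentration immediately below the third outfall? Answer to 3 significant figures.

341 mg/L

Below outfall 1: Q → 156000 L/s, C = (138000·5.300 + 18000·1490)/156000 = 176.6 mg/L.
Below outfall 2: Q → 165000 L/s, C = (156000·176.6 + 8970·2400)/165000 = 297.5 mg/L.
Below outfall 3: Q → 173700 L/s, C = (165000·297.5 + 8700·1160)/173700 = 340.7 mg/L.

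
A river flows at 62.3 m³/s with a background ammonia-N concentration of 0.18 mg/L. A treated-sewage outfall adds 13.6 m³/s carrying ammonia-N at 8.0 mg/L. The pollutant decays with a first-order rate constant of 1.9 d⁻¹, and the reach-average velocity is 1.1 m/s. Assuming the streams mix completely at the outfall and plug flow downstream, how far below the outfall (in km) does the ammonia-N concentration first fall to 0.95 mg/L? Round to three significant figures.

25.5 km

Flow-weighted average: C = (62.30·0.1800 + 13.60·8.000) / 75.90 = 120.0/75.90 = 1.581 mg/L.
Set 1.581·exp(−k·t) = 0.95 → t = ln(1.581/0.95)/k = 23170 s = 6.436 h.
Distance = v·t = 1.1·23170 = 25480 m = 25.48 km.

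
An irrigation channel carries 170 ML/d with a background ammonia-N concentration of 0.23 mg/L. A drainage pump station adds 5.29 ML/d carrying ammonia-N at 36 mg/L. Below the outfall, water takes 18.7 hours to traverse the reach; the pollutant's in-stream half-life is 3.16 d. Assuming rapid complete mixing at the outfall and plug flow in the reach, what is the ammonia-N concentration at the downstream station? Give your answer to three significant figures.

Flow-weighted average: C = (170.0·0.2300 + 5.290·36.00) / 175.3 = 229.5/175.3 = 1.309 mg/L.
Half-life 3.16 d → k = ln 2 / 3.16 = 0.2194 d⁻¹.
After decay, C = 1.309 × e^(−kt) = 1.309 × 0.8429 = 1.104 mg/L.

1.10 mg/L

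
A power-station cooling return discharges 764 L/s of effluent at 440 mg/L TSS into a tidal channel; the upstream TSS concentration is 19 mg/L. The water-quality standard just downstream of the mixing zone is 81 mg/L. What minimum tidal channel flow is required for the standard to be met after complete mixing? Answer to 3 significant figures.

4420 L/s

Set C_mix = 81: (Q·19.00 + 764.0·440.0) / (Q + 764.0) = 81
→ Q = 764.0·(440.0 − 81)/(81 − 19.00) = 4424 L/s.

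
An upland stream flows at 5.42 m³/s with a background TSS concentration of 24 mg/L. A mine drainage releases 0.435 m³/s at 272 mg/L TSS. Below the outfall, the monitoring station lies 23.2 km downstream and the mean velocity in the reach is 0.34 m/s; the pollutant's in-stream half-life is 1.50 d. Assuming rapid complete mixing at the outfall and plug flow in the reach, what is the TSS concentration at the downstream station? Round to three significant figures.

Mass balance: C = (5.420·24.00 + 0.4350·272.0) / 5.855 = 248.4/5.855 = 42.43 mg/L.
Travel time t = 23.2·1000 / 0.34 = 68240 s = 18.95 h.
Half-life 1.50 d → k = ln 2 / 1.50 = 0.4621 d⁻¹.
Applying C = C₀e^(−kt): 42.43 × 0.6942 = 29.45 mg/L.

29.5 mg/L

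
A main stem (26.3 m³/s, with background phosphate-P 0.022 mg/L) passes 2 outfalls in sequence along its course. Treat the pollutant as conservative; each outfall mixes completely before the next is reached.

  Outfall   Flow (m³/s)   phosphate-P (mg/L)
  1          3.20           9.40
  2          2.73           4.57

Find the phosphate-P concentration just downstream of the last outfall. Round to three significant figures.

1.34 mg/L

Outfall 1: combined Q = 29.50 m³/s; C = (26.30·0.02200 + 3.200·9.400)/29.50 = 1.039 mg/L.
Outfall 2: combined Q = 32.23 m³/s; C = (29.50·1.039 + 2.730·4.570)/32.23 = 1.338 mg/L.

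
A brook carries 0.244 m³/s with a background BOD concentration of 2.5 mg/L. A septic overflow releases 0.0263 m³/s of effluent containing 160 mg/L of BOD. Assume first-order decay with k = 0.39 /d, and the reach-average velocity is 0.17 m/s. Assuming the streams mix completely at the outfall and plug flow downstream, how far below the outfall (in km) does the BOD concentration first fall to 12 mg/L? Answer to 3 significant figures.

Flow-weighted average: C = (0.2440·2.500 + 0.02630·160.0) / 0.2703 = 4.818/0.2703 = 17.82 mg/L.
Set 17.82·exp(−k·t) = 12 → t = ln(17.82/12)/k = 87660 s = 24.35 h.
Distance = v·t = 0.17·87660 = 14900 m = 14.90 km.

14.9 km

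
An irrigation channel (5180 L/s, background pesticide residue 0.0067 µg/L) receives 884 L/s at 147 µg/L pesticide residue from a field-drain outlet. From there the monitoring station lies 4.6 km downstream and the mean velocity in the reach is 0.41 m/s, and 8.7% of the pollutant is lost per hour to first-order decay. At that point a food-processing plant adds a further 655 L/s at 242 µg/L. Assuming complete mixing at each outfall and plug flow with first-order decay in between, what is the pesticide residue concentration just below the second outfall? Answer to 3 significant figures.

Mixed concentration C = ΣQC/ΣQ = (5180·0.006700 + 884.0·147.0) / 6064 = 130000/6064 = 21.44 µg/L; combined flow 6064 L/s.
Travel time t = 4.6·1000 / 0.41 = 11220 s = 3.117 h.
8.7%/h lost → k = −ln(1 − 0.087) = 0.09102 h⁻¹.
First-order decay: C = 21.44·exp(−k·t) = 21.44·0.7530 = 16.14 µg/L.
Second outfall: C = (6064·16.14 + 655.0·242.0)/6719 = 38.16 µg/L.

38.2 µg/L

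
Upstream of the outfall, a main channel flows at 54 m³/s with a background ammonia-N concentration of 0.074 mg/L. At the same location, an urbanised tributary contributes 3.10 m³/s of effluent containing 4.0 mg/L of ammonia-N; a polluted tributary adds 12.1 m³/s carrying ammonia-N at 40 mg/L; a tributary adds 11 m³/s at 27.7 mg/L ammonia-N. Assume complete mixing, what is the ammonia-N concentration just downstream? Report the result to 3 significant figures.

Mass balance: C = (54.00·0.07400 + 3.100·4.000 + 12.10·40.00 + 11.00·27.70) / 80.20 = 805.1/80.20 = 10.04 mg/L.

10.0 mg/L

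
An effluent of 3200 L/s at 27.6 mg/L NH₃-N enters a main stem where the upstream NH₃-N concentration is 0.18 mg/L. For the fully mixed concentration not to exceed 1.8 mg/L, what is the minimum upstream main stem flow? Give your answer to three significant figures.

51000 L/s

Set C_mix = 1.8: (Q·0.1800 + 3200·27.60) / (Q + 3200) = 1.8
→ Q = 3200·(27.60 − 1.8)/(1.8 − 0.1800) = 50960 L/s.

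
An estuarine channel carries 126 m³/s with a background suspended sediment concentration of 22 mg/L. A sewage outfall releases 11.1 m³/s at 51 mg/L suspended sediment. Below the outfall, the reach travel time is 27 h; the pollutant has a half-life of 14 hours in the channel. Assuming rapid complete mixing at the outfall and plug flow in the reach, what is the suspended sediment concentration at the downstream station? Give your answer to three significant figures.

Mass balance: C = (126.0·22.00 + 11.10·51.00) / 137.1 = 3338/137.1 = 24.35 mg/L.
Half-life 14 h → k = ln 2 / 14 = 0.04951 h⁻¹ = 1.188 d⁻¹.
First-order decay: C = 24.35·exp(−k·t) = 24.35·0.2627 = 6.396 mg/L.

6.40 mg/L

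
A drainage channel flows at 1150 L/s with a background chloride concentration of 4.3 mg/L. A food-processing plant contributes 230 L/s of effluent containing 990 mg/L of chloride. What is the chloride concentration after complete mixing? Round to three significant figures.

169 mg/L

Flow-weighted average: C = (1150·4.300 + 230.0·990.0) / 1380 = 232600/1380 = 168.6 mg/L.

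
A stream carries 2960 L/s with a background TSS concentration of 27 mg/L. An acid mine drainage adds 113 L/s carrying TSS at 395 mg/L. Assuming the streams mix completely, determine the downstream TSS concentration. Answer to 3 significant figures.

40.5 mg/L

After mixing, C = (2960·27.00 + 113.0·395.0) / 3073 = 124600/3073 = 40.53 mg/L.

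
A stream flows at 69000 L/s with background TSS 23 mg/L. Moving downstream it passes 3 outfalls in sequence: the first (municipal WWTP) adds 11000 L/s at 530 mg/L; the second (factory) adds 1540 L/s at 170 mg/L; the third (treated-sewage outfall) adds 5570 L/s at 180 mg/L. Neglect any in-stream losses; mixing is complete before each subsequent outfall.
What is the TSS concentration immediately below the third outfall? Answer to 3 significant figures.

Outfall 1: combined Q = 80000 L/s; C = (69000·23.00 + 11000·530.0)/80000 = 92.71 mg/L.
Outfall 2: combined Q = 81540 L/s; C = (80000·92.71 + 1540·170.0)/81540 = 94.17 mg/L.
Outfall 3: combined Q = 87110 L/s; C = (81540·94.17 + 5570·180.0)/87110 = 99.66 mg/L.

99.7 mg/L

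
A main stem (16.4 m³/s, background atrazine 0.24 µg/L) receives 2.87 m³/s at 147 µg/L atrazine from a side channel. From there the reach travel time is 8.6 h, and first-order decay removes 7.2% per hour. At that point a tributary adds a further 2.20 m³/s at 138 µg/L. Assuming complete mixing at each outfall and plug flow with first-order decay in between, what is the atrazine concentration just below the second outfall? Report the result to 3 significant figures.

24.6 µg/L

Conservation of mass: C = (16.40·0.2400 + 2.870·147.0) / 19.27 = 425.8/19.27 = 22.10 µg/L; combined flow 19.27 m³/s.
7.2%/h lost → k = −ln(1 − 0.072) = 0.07472 h⁻¹.
After decay, C = 22.10 × e^(−kt) = 22.10 × 0.5259 = 11.62 µg/L.
Second outfall: C = (19.27·11.62 + 2.200·138.0)/21.47 = 24.57 µg/L.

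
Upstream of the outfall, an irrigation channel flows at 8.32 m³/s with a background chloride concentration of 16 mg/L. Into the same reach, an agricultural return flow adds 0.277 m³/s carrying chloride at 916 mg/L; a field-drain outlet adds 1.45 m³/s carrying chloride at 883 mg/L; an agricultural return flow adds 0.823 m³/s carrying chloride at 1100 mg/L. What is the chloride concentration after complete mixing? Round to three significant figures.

237 mg/L

After mixing, C = (8.320·16.00 + 0.2770·916.0 + 1.450·883.0 + 0.8230·1100) / 10.87 = 2573/10.87 = 236.7 mg/L.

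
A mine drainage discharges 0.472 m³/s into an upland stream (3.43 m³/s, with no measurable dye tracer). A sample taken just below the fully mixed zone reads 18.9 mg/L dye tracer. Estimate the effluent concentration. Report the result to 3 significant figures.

156 mg/L

Mass balance: 3.430·0 + 0.4720·Cₑ = 3.902·18.90
→ Cₑ = (3.902·18.90 − 3.430·0) / 0.4720 = 156.2 mg/L.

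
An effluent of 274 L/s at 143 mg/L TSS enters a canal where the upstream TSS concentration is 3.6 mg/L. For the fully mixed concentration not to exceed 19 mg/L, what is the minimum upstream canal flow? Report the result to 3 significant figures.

2210 L/s

Set C_mix = 19: (Q·3.600 + 274.0·143.0) / (Q + 274.0) = 19
→ Q = 274.0·(143.0 − 19)/(19 − 3.600) = 2206 L/s.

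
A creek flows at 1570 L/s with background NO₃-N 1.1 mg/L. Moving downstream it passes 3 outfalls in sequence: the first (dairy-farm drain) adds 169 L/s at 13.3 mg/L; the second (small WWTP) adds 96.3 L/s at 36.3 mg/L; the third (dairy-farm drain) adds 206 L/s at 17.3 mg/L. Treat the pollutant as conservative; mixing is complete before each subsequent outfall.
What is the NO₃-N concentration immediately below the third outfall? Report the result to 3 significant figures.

Below outfall 1: Q → 1739 L/s, C = (1570·1.100 + 169.0·13.30)/1739 = 2.286 mg/L.
Below outfall 2: Q → 1835 L/s, C = (1739·2.286 + 96.30·36.30)/1835 = 4.070 mg/L.
Below outfall 3: Q → 2041 L/s, C = (1835·4.070 + 206.0·17.30)/2041 = 5.405 mg/L.

5.41 mg/L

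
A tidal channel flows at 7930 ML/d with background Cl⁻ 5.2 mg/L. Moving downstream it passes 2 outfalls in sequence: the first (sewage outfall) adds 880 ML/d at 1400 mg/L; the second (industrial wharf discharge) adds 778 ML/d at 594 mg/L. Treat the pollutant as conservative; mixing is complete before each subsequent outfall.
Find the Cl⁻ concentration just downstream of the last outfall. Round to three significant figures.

181 mg/L

After outfall 1: Q = 7930 + 880.0 = 8810 ML/d; C = (7930·5.200 + 880.0·1400)/8810 = 144.5 mg/L.
After outfall 2: Q = 8810 + 778.0 = 9588 ML/d; C = (8810·144.5 + 778.0·594.0)/9588 = 181.0 mg/L.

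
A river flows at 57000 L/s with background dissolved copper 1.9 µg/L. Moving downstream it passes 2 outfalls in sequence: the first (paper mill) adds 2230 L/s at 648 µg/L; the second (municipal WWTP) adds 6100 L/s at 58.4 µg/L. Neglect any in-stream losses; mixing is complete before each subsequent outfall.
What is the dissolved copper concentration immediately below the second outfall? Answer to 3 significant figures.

29.2 µg/L

Outfall 1: combined Q = 59230 L/s; C = (57000·1.900 + 2230·648.0)/59230 = 26.23 µg/L.
Outfall 2: combined Q = 65330 L/s; C = (59230·26.23 + 6100·58.40)/65330 = 29.23 µg/L.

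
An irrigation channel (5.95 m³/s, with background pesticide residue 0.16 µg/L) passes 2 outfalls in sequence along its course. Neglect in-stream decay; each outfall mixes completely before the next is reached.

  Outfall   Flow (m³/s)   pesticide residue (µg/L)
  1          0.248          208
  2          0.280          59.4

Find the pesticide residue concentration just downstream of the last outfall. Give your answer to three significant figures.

Below outfall 1: Q → 6.198 m³/s, C = (5.950·0.1600 + 0.2480·208.0)/6.198 = 8.476 µg/L.
Below outfall 2: Q → 6.478 m³/s, C = (6.198·8.476 + 0.2800·59.40)/6.478 = 10.68 µg/L.

10.7 µg/L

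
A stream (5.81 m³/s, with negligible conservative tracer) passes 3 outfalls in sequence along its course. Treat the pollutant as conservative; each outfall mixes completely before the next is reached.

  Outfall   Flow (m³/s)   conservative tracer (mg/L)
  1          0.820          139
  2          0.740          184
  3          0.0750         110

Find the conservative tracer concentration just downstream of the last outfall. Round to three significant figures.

Below outfall 1: Q → 6.630 m³/s, C = (5.810·0 + 0.8200·139.0)/6.630 = 17.19 mg/L.
Below outfall 2: Q → 7.370 m³/s, C = (6.630·17.19 + 0.7400·184.0)/7.370 = 33.94 mg/L.
Below outfall 3: Q → 7.445 m³/s, C = (7.370·33.94 + 0.07500·110.0)/7.445 = 34.71 mg/L.

34.7 mg/L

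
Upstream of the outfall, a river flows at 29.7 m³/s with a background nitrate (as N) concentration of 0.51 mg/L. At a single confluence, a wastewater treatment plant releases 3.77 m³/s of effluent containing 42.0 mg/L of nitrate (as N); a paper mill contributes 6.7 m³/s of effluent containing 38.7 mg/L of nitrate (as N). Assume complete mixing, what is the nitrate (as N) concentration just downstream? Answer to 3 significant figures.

Mass balance: C = (29.70·0.5100 + 3.770·42.00 + 6.700·38.70) / 40.17 = 432.8/40.17 = 10.77 mg/L.

10.8 mg/L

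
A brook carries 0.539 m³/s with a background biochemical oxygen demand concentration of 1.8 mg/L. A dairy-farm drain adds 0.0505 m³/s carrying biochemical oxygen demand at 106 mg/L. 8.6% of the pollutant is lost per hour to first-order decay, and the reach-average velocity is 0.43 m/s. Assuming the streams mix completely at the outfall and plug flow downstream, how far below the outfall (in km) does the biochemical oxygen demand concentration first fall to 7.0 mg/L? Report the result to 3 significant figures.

7.35 km

Mass balance: C = (0.5390·1.800 + 0.05050·106.0) / 0.5895 = 6.323/0.5895 = 10.73 mg/L.
8.6%/h lost → k = −ln(1 − 0.086) = 0.08992 h⁻¹.
Set 10.73·exp(−k·t) = 7.0 → t = ln(10.73/7.0)/k = 17090 s = 4.746 h.
Distance = v·t = 0.43·17090 = 7347 m = 7.347 km.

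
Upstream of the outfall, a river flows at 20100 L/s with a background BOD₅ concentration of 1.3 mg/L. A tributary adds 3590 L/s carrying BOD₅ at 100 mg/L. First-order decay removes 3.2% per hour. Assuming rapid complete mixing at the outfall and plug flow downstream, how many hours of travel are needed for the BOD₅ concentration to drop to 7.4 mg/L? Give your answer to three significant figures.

Conservation of mass: C = (20100·1.300 + 3590·100.0) / 23690 = 385100/23690 = 16.26 mg/L.
3.2%/h lost → k = −ln(1 − 0.032) = 0.03252 h⁻¹.
16.26·exp(−k·t) = 7.4 → t = ln(16.26/7.4)/k = 87120 s = 24.20 h.

24.2 h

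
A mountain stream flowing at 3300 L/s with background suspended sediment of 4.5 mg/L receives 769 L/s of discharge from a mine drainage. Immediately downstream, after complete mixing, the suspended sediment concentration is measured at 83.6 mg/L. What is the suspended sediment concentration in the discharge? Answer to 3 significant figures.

Mass balance: 3300·4.500 + 769.0·Cₑ = 4069·83.60
→ Cₑ = (4069·83.60 − 3300·4.500) / 769.0 = 423.0 mg/L.

423 mg/L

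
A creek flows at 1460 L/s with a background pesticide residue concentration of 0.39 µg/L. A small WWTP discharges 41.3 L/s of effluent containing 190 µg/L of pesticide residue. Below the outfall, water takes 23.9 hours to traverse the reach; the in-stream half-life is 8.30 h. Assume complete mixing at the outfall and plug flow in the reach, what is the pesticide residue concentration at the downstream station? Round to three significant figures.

0.762 µg/L

Mass balance: C = (1460·0.3900 + 41.30·190.0) / 1501 = 8416/1501 = 5.606 µg/L.
Half-life 8.30 h → k = ln 2 / 8.30 = 0.08351 h⁻¹ = 2.004 d⁻¹.
Applying C = C₀e^(−kt): 5.606 × 0.1359 = 0.7618 µg/L.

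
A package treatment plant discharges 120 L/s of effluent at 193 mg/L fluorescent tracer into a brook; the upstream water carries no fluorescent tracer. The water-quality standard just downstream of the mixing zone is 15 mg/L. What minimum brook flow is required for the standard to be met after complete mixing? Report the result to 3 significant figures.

Set C_mix = 15: (Q·0 + 120.0·193.0) / (Q + 120.0) = 15
→ Q = 120.0·(193.0 − 15)/(15 − 0) = 1424 L/s.

1420 L/s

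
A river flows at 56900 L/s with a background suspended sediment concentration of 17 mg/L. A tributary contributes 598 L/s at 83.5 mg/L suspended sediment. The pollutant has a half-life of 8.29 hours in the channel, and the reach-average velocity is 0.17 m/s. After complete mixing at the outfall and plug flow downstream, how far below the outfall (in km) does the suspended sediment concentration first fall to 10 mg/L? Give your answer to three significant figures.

Flow-weighted average: C = (56900·17.00 + 598.0·83.50) / 57500 = 1017000/57500 = 17.69 mg/L.
Half-life 8.29 h → k = ln 2 / 8.29 = 0.08361 h⁻¹ = 2.007 d⁻¹.
Set 17.69·exp(−k·t) = 10 → t = ln(17.69/10)/k = 24560 s = 6.823 h.
Distance = v·t = 0.17·24560 = 4176 m = 4.176 km.

4.18 km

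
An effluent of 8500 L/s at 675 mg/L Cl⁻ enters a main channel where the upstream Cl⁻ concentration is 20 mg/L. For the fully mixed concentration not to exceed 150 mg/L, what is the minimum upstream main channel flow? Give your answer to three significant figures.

Set C_mix = 150: (Q·20.00 + 8500·675.0) / (Q + 8500) = 150
→ Q = 8500·(675.0 − 150)/(150 − 20.00) = 34330 L/s.

34300 L/s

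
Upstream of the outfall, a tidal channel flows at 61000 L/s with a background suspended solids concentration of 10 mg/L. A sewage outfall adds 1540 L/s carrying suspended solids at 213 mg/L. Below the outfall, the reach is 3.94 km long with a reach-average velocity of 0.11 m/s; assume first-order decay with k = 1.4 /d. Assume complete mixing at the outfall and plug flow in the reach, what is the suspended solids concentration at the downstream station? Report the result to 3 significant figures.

Mixed concentration C = ΣQC/ΣQ = (61000·10.00 + 1540·213.0) / 62540 = 938000/62540 = 15.00 mg/L.
Travel time t = 3.94·1000 / 0.11 = 35820 s = 9.949 h.
First-order decay: C = 15.00·exp(−k·t) = 15.00·0.5597 = 8.395 mg/L.

8.39 mg/L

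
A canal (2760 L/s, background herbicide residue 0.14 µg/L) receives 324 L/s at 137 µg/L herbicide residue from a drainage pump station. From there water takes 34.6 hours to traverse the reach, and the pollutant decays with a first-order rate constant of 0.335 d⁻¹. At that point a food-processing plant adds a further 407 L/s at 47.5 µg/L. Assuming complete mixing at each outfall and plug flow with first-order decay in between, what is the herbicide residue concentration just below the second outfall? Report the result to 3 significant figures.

Mass balance: C = (2760·0.1400 + 324.0·137.0) / 3084 = 44770/3084 = 14.52 µg/L; combined flow 3084 L/s.
After decay, C = 14.52 × e^(−kt) = 14.52 × 0.6170 = 8.957 µg/L.
At the second outfall, C = (3084·8.957 + 407.0·47.50) / (3084 + 407.0) = 13.45 µg/L.

13.5 µg/L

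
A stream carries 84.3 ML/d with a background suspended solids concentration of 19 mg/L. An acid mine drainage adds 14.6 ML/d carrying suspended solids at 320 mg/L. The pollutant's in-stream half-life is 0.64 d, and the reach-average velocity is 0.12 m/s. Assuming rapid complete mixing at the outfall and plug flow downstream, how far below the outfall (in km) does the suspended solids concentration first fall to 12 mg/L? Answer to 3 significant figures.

Flow-weighted average: C = (84.30·19.00 + 14.60·320.0) / 98.90 = 6274/98.90 = 63.43 mg/L.
Half-life 0.64 d → k = ln 2 / 0.64 = 1.083 d⁻¹.
Set 63.43·exp(−k·t) = 12 → t = ln(63.43/12)/k = 132800 s = 36.90 h.
Distance = v·t = 0.12·132800 = 15940 m = 15.94 km.

15.9 km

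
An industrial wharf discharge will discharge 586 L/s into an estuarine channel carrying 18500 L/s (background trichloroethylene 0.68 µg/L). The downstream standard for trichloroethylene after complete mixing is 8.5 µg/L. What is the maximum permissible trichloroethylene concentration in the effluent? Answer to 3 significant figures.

At the limit, (Qr·Cr + Qe·Cₑ)/(Qr + Qe) = 8.5:
Cₑ = (19090·8.5 − 18500·0.6800) / 586.0 = 255.4 µg/L.

255 µg/L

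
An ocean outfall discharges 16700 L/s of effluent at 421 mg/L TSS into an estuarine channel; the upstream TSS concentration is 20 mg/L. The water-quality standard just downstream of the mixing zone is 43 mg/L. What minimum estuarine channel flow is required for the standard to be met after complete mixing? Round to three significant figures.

274000 L/s

Set C_mix = 43: (Q·20.00 + 16700·421.0) / (Q + 16700) = 43
→ Q = 16700·(421.0 − 43)/(43 − 20.00) = 274500 L/s.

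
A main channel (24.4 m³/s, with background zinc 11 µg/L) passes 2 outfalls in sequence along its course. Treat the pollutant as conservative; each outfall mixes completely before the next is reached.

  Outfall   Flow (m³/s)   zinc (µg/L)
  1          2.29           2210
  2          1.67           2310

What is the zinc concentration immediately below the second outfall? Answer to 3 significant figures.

Below outfall 1: Q → 26.69 m³/s, C = (24.40·11.00 + 2.290·2210)/26.69 = 199.7 µg/L.
Below outfall 2: Q → 28.36 m³/s, C = (26.69·199.7 + 1.670·2310)/28.36 = 323.9 µg/L.

324 µg/L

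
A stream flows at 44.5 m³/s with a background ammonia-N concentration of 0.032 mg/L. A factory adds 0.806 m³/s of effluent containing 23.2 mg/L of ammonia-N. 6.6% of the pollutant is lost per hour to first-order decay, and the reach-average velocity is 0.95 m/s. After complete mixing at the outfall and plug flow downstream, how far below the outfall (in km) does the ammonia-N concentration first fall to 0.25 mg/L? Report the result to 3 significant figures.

28.8 km

Conservation of mass: C = (44.50·0.03200 + 0.8060·23.20) / 45.31 = 20.12/45.31 = 0.4442 mg/L.
6.6%/h lost → k = −ln(1 − 0.066) = 0.06828 h⁻¹.
Set 0.4442·exp(−k·t) = 0.25 → t = ln(0.4442/0.25)/k = 30300 s = 8.417 h.
Distance = v·t = 0.95·30300 = 28790 m = 28.79 km.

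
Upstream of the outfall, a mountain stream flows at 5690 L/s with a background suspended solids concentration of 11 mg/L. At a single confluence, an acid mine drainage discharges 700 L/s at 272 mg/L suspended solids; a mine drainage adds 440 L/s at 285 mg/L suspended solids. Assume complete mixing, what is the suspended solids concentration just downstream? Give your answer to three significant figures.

Flow-weighted average: C = (5690·11.00 + 700.0·272.0 + 440.0·285.0) / 6830 = 378400/6830 = 55.40 mg/L.

55.4 mg/L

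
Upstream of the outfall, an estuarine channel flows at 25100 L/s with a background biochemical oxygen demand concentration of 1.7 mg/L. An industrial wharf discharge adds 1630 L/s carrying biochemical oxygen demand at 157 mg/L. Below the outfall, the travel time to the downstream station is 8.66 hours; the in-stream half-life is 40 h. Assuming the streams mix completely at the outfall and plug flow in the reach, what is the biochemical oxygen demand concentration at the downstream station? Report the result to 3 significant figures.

9.61 mg/L

Flow-weighted average: C = (25100·1.700 + 1630·157.0) / 26730 = 298600/26730 = 11.17 mg/L.
Half-life 40 h → k = ln 2 / 40 = 0.01733 h⁻¹ = 0.4159 d⁻¹.
After decay, C = 11.17 × e^(−kt) = 11.17 × 0.8607 = 9.614 mg/L.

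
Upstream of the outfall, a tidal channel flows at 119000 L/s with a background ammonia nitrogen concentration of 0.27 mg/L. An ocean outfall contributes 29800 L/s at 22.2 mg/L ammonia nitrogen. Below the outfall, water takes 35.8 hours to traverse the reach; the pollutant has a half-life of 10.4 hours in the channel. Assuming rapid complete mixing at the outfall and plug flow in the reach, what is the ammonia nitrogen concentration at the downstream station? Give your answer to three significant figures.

0.429 mg/L

After mixing, C = (119000·0.2700 + 29800·22.20) / 148800 = 693700/148800 = 4.662 mg/L.
Half-life 10.4 h → k = ln 2 / 10.4 = 0.06665 h⁻¹ = 1.600 d⁻¹.
Decay over the reach: 4.662·exp(−kt) = 4.662·0.09199 = 0.4289 mg/L.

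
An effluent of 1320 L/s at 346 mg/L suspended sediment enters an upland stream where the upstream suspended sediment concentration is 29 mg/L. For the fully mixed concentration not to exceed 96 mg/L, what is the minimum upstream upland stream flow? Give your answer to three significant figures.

Set C_mix = 96: (Q·29.00 + 1320·346.0) / (Q + 1320) = 96
→ Q = 1320·(346.0 − 96)/(96 − 29.00) = 4925 L/s.

4930 L/s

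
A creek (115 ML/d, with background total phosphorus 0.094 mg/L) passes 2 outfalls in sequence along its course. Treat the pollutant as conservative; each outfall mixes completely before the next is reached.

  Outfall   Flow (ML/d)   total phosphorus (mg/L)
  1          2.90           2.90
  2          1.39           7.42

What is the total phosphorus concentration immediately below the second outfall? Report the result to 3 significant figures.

0.248 mg/L

After outfall 1: Q = 115.0 + 2.900 = 117.9 ML/d; C = (115.0·0.09400 + 2.900·2.900)/117.9 = 0.1630 mg/L.
After outfall 2: Q = 117.9 + 1.390 = 119.3 ML/d; C = (117.9·0.1630 + 1.390·7.420)/119.3 = 0.2476 mg/L.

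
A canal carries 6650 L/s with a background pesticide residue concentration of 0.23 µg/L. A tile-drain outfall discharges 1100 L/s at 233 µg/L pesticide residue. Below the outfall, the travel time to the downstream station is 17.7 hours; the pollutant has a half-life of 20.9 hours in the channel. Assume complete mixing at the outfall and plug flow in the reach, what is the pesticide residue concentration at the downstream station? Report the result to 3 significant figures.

18.5 µg/L

Conservation of mass: C = (6650·0.2300 + 1100·233.0) / 7750 = 257800/7750 = 33.27 µg/L.
Half-life 20.9 h → k = ln 2 / 20.9 = 0.03316 h⁻¹ = 0.7960 d⁻¹.
First-order decay: C = 33.27·exp(−k·t) = 33.27·0.5560 = 18.50 µg/L.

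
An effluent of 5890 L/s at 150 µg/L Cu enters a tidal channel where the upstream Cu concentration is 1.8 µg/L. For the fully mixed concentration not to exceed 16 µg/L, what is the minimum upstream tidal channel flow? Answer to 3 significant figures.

Set C_mix = 16: (Q·1.800 + 5890·150.0) / (Q + 5890) = 16
→ Q = 5890·(150.0 − 16)/(16 − 1.800) = 55580 L/s.

55600 L/s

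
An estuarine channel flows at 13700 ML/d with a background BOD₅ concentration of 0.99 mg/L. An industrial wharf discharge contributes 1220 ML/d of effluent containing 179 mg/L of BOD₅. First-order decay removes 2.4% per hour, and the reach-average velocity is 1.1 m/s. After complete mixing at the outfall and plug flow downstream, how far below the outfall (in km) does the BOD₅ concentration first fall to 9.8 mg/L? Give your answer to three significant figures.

75.2 km

After mixing, C = (13700·0.9900 + 1220·179.0) / 14920 = 231900/14920 = 15.55 mg/L.
2.4%/h lost → k = −ln(1 − 0.024) = 0.02429 h⁻¹.
Set 15.55·exp(−k·t) = 9.8 → t = ln(15.55/9.8)/k = 68380 s = 18.99 h.
Distance = v·t = 1.1·68380 = 75210 m = 75.21 km.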